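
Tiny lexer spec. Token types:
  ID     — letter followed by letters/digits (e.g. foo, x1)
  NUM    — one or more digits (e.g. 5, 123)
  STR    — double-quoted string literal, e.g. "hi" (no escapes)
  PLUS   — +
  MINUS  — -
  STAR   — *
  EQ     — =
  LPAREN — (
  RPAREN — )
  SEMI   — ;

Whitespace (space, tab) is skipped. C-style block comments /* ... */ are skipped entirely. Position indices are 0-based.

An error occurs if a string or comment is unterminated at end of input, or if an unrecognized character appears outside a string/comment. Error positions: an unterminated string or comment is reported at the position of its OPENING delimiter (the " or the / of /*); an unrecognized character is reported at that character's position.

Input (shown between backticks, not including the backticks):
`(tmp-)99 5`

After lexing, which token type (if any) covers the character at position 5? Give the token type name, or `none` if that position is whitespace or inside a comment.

pos=0: emit LPAREN '('
pos=1: emit ID 'tmp' (now at pos=4)
pos=4: emit MINUS '-'
pos=5: emit RPAREN ')'
pos=6: emit NUM '99' (now at pos=8)
pos=9: emit NUM '5' (now at pos=10)
DONE. 6 tokens: [LPAREN, ID, MINUS, RPAREN, NUM, NUM]
Position 5: char is ')' -> RPAREN

Answer: RPAREN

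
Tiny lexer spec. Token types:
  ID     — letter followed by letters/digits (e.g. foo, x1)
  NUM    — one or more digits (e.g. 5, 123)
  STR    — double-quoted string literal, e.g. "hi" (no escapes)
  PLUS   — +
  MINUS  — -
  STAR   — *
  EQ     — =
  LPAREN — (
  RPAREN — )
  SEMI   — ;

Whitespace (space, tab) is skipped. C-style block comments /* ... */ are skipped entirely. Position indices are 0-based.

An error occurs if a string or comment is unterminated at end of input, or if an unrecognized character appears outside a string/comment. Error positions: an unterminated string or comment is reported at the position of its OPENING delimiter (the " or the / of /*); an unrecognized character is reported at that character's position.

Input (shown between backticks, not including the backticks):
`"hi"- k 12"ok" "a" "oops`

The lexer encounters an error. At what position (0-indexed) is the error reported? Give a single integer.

pos=0: enter STRING mode
pos=0: emit STR "hi" (now at pos=4)
pos=4: emit MINUS '-'
pos=6: emit ID 'k' (now at pos=7)
pos=8: emit NUM '12' (now at pos=10)
pos=10: enter STRING mode
pos=10: emit STR "ok" (now at pos=14)
pos=15: enter STRING mode
pos=15: emit STR "a" (now at pos=18)
pos=19: enter STRING mode
pos=19: ERROR — unterminated string

Answer: 19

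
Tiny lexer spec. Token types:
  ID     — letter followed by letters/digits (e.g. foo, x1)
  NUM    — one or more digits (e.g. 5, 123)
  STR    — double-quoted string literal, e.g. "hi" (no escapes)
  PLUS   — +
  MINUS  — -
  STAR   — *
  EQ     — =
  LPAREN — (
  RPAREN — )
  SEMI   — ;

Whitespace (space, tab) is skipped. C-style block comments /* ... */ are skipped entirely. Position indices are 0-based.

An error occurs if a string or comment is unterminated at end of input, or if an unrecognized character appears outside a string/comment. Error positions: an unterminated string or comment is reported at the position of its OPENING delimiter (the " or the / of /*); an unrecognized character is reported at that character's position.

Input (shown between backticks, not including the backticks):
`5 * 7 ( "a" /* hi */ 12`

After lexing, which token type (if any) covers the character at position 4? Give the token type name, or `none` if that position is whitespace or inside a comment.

Answer: NUM

Derivation:
pos=0: emit NUM '5' (now at pos=1)
pos=2: emit STAR '*'
pos=4: emit NUM '7' (now at pos=5)
pos=6: emit LPAREN '('
pos=8: enter STRING mode
pos=8: emit STR "a" (now at pos=11)
pos=12: enter COMMENT mode (saw '/*')
exit COMMENT mode (now at pos=20)
pos=21: emit NUM '12' (now at pos=23)
DONE. 6 tokens: [NUM, STAR, NUM, LPAREN, STR, NUM]
Position 4: char is '7' -> NUM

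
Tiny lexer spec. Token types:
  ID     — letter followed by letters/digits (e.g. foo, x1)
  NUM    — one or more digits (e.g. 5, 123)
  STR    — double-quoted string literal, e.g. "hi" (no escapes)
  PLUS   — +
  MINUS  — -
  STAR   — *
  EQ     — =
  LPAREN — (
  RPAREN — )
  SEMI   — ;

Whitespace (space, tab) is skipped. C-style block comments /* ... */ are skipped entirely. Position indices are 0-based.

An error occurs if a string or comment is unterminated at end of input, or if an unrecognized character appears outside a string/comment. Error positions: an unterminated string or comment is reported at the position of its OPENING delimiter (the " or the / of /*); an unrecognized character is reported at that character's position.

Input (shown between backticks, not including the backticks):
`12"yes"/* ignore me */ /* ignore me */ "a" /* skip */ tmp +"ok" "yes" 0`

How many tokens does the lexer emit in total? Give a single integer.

pos=0: emit NUM '12' (now at pos=2)
pos=2: enter STRING mode
pos=2: emit STR "yes" (now at pos=7)
pos=7: enter COMMENT mode (saw '/*')
exit COMMENT mode (now at pos=22)
pos=23: enter COMMENT mode (saw '/*')
exit COMMENT mode (now at pos=38)
pos=39: enter STRING mode
pos=39: emit STR "a" (now at pos=42)
pos=43: enter COMMENT mode (saw '/*')
exit COMMENT mode (now at pos=53)
pos=54: emit ID 'tmp' (now at pos=57)
pos=58: emit PLUS '+'
pos=59: enter STRING mode
pos=59: emit STR "ok" (now at pos=63)
pos=64: enter STRING mode
pos=64: emit STR "yes" (now at pos=69)
pos=70: emit NUM '0' (now at pos=71)
DONE. 8 tokens: [NUM, STR, STR, ID, PLUS, STR, STR, NUM]

Answer: 8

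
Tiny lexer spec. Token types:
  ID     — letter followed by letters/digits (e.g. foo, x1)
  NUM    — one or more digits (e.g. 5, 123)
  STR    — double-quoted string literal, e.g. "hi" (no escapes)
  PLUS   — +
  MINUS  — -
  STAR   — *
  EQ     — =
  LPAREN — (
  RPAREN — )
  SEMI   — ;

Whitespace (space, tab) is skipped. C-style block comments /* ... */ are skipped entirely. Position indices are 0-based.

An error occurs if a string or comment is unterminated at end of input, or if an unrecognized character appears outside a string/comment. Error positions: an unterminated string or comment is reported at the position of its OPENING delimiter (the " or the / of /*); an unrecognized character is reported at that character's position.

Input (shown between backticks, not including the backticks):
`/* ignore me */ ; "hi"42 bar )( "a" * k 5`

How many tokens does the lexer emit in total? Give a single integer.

pos=0: enter COMMENT mode (saw '/*')
exit COMMENT mode (now at pos=15)
pos=16: emit SEMI ';'
pos=18: enter STRING mode
pos=18: emit STR "hi" (now at pos=22)
pos=22: emit NUM '42' (now at pos=24)
pos=25: emit ID 'bar' (now at pos=28)
pos=29: emit RPAREN ')'
pos=30: emit LPAREN '('
pos=32: enter STRING mode
pos=32: emit STR "a" (now at pos=35)
pos=36: emit STAR '*'
pos=38: emit ID 'k' (now at pos=39)
pos=40: emit NUM '5' (now at pos=41)
DONE. 10 tokens: [SEMI, STR, NUM, ID, RPAREN, LPAREN, STR, STAR, ID, NUM]

Answer: 10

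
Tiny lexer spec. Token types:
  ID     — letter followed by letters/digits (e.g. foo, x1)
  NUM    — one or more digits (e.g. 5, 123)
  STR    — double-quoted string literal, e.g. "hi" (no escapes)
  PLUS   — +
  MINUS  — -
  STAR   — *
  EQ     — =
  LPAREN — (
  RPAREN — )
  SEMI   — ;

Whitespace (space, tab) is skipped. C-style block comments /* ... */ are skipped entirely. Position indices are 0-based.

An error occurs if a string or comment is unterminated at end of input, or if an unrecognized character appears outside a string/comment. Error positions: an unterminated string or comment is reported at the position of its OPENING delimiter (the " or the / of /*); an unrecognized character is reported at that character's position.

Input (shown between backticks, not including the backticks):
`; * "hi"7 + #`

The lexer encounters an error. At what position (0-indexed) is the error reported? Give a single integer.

pos=0: emit SEMI ';'
pos=2: emit STAR '*'
pos=4: enter STRING mode
pos=4: emit STR "hi" (now at pos=8)
pos=8: emit NUM '7' (now at pos=9)
pos=10: emit PLUS '+'
pos=12: ERROR — unrecognized char '#'

Answer: 12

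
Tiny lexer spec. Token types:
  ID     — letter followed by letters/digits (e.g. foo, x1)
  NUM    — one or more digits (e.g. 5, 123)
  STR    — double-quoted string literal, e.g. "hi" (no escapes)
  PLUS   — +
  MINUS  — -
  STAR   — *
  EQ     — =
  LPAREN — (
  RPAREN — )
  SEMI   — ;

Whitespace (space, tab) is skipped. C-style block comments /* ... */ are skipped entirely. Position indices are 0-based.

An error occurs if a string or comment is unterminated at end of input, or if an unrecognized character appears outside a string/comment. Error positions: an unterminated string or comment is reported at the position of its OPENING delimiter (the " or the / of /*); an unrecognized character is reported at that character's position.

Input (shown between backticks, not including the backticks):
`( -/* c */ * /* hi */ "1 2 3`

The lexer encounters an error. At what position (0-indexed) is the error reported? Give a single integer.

Answer: 22

Derivation:
pos=0: emit LPAREN '('
pos=2: emit MINUS '-'
pos=3: enter COMMENT mode (saw '/*')
exit COMMENT mode (now at pos=10)
pos=11: emit STAR '*'
pos=13: enter COMMENT mode (saw '/*')
exit COMMENT mode (now at pos=21)
pos=22: enter STRING mode
pos=22: ERROR — unterminated string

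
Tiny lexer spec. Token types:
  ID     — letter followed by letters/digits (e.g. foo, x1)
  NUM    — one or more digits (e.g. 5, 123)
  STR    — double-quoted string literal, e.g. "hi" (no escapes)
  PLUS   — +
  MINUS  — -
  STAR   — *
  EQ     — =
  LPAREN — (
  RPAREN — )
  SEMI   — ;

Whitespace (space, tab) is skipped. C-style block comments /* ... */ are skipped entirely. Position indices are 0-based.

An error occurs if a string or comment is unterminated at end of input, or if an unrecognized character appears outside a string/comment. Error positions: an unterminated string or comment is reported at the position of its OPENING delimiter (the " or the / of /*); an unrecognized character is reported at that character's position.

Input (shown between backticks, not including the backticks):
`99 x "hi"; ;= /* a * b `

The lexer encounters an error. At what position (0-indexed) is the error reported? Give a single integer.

pos=0: emit NUM '99' (now at pos=2)
pos=3: emit ID 'x' (now at pos=4)
pos=5: enter STRING mode
pos=5: emit STR "hi" (now at pos=9)
pos=9: emit SEMI ';'
pos=11: emit SEMI ';'
pos=12: emit EQ '='
pos=14: enter COMMENT mode (saw '/*')
pos=14: ERROR — unterminated comment (reached EOF)

Answer: 14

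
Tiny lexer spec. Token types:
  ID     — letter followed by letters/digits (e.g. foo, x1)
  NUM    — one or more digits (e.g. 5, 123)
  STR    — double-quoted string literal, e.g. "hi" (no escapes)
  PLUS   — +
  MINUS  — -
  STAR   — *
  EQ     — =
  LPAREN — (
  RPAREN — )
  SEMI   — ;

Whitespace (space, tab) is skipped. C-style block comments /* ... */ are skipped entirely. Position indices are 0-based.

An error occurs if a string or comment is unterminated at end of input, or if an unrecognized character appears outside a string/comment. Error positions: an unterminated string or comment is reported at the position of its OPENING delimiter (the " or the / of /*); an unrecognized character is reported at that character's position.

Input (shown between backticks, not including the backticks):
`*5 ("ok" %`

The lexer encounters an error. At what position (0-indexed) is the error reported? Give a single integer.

Answer: 9

Derivation:
pos=0: emit STAR '*'
pos=1: emit NUM '5' (now at pos=2)
pos=3: emit LPAREN '('
pos=4: enter STRING mode
pos=4: emit STR "ok" (now at pos=8)
pos=9: ERROR — unrecognized char '%'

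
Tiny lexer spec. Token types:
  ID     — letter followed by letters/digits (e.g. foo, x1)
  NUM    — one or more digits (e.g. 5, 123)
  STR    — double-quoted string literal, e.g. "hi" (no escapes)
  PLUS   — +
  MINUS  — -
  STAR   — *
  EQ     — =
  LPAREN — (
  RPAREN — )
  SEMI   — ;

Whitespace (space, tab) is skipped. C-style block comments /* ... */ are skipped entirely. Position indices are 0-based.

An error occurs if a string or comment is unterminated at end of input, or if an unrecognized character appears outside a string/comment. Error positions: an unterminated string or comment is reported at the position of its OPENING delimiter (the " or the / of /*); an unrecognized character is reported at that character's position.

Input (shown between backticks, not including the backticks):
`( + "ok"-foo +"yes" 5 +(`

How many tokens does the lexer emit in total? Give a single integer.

Answer: 10

Derivation:
pos=0: emit LPAREN '('
pos=2: emit PLUS '+'
pos=4: enter STRING mode
pos=4: emit STR "ok" (now at pos=8)
pos=8: emit MINUS '-'
pos=9: emit ID 'foo' (now at pos=12)
pos=13: emit PLUS '+'
pos=14: enter STRING mode
pos=14: emit STR "yes" (now at pos=19)
pos=20: emit NUM '5' (now at pos=21)
pos=22: emit PLUS '+'
pos=23: emit LPAREN '('
DONE. 10 tokens: [LPAREN, PLUS, STR, MINUS, ID, PLUS, STR, NUM, PLUS, LPAREN]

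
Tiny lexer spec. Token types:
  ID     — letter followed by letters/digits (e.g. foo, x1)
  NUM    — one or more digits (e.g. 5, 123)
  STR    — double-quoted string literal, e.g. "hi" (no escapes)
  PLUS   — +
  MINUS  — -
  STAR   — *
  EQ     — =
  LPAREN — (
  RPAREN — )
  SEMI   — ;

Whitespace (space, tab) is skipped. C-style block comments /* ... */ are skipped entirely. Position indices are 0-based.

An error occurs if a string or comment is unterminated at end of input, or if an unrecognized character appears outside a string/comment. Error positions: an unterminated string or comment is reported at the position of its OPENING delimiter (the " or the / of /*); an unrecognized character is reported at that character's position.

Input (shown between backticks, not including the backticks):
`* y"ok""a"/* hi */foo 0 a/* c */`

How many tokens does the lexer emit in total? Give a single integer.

pos=0: emit STAR '*'
pos=2: emit ID 'y' (now at pos=3)
pos=3: enter STRING mode
pos=3: emit STR "ok" (now at pos=7)
pos=7: enter STRING mode
pos=7: emit STR "a" (now at pos=10)
pos=10: enter COMMENT mode (saw '/*')
exit COMMENT mode (now at pos=18)
pos=18: emit ID 'foo' (now at pos=21)
pos=22: emit NUM '0' (now at pos=23)
pos=24: emit ID 'a' (now at pos=25)
pos=25: enter COMMENT mode (saw '/*')
exit COMMENT mode (now at pos=32)
DONE. 7 tokens: [STAR, ID, STR, STR, ID, NUM, ID]

Answer: 7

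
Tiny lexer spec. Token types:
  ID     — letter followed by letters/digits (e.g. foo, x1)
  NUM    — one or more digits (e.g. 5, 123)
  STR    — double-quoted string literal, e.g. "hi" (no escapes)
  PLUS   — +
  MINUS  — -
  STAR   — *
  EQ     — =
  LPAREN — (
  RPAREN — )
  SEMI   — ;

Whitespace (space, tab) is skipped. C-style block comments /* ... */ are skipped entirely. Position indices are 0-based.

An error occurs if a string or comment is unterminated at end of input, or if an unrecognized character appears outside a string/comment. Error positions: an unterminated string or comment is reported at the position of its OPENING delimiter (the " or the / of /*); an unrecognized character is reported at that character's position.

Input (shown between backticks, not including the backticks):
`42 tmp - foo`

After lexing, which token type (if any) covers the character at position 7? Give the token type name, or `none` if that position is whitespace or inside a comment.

Answer: MINUS

Derivation:
pos=0: emit NUM '42' (now at pos=2)
pos=3: emit ID 'tmp' (now at pos=6)
pos=7: emit MINUS '-'
pos=9: emit ID 'foo' (now at pos=12)
DONE. 4 tokens: [NUM, ID, MINUS, ID]
Position 7: char is '-' -> MINUS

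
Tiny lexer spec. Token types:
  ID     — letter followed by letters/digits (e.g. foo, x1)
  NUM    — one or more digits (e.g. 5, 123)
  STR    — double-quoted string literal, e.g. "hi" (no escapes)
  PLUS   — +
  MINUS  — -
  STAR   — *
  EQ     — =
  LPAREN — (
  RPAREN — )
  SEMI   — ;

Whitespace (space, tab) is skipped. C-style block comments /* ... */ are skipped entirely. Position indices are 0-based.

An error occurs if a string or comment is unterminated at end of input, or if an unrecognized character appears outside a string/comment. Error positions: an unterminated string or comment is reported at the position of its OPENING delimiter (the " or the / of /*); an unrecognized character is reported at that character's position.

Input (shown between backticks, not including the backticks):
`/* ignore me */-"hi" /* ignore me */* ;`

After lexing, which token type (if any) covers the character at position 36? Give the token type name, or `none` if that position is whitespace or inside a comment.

pos=0: enter COMMENT mode (saw '/*')
exit COMMENT mode (now at pos=15)
pos=15: emit MINUS '-'
pos=16: enter STRING mode
pos=16: emit STR "hi" (now at pos=20)
pos=21: enter COMMENT mode (saw '/*')
exit COMMENT mode (now at pos=36)
pos=36: emit STAR '*'
pos=38: emit SEMI ';'
DONE. 4 tokens: [MINUS, STR, STAR, SEMI]
Position 36: char is '*' -> STAR

Answer: STAR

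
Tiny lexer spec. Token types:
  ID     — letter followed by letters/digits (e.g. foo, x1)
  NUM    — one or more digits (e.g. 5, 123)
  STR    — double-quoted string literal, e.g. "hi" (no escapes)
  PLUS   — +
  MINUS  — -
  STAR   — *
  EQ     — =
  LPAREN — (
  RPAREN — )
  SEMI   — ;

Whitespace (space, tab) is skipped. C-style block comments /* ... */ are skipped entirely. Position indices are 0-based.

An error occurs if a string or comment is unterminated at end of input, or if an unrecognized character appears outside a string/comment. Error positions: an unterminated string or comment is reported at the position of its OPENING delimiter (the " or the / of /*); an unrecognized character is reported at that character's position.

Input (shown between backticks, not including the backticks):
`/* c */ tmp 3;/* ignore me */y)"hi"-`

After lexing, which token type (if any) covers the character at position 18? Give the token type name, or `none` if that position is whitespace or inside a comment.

Answer: none

Derivation:
pos=0: enter COMMENT mode (saw '/*')
exit COMMENT mode (now at pos=7)
pos=8: emit ID 'tmp' (now at pos=11)
pos=12: emit NUM '3' (now at pos=13)
pos=13: emit SEMI ';'
pos=14: enter COMMENT mode (saw '/*')
exit COMMENT mode (now at pos=29)
pos=29: emit ID 'y' (now at pos=30)
pos=30: emit RPAREN ')'
pos=31: enter STRING mode
pos=31: emit STR "hi" (now at pos=35)
pos=35: emit MINUS '-'
DONE. 7 tokens: [ID, NUM, SEMI, ID, RPAREN, STR, MINUS]
Position 18: char is 'g' -> none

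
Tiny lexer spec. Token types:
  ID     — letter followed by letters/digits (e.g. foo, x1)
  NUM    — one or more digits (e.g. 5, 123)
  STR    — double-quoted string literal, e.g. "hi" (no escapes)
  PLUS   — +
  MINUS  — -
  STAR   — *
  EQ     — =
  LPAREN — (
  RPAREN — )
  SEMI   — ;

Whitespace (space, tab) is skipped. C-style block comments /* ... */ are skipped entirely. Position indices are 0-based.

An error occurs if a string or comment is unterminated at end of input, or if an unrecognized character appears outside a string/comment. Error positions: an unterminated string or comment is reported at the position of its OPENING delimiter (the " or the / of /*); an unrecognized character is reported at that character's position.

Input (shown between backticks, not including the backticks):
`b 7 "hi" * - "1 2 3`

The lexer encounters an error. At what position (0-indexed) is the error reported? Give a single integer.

Answer: 13

Derivation:
pos=0: emit ID 'b' (now at pos=1)
pos=2: emit NUM '7' (now at pos=3)
pos=4: enter STRING mode
pos=4: emit STR "hi" (now at pos=8)
pos=9: emit STAR '*'
pos=11: emit MINUS '-'
pos=13: enter STRING mode
pos=13: ERROR — unterminated string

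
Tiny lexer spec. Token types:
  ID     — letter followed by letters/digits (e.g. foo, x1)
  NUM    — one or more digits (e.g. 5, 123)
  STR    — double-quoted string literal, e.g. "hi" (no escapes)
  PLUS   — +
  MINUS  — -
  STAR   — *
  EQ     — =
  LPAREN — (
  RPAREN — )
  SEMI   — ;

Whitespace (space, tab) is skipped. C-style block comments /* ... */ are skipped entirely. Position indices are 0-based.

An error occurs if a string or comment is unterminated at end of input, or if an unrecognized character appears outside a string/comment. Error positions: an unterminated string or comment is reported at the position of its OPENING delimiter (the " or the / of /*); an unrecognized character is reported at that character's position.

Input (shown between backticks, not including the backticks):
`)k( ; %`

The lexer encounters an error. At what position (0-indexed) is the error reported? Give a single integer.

pos=0: emit RPAREN ')'
pos=1: emit ID 'k' (now at pos=2)
pos=2: emit LPAREN '('
pos=4: emit SEMI ';'
pos=6: ERROR — unrecognized char '%'

Answer: 6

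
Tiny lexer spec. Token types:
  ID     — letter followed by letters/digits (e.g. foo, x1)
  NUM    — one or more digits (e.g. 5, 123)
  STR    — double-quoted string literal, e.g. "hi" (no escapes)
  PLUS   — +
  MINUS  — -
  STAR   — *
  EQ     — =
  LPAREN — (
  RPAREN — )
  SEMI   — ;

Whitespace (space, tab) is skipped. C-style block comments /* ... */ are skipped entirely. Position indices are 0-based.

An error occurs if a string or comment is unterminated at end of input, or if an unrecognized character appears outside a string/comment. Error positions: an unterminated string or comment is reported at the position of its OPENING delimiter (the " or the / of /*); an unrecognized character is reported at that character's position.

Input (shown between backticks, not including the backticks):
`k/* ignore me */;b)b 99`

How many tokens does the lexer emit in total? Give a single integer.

pos=0: emit ID 'k' (now at pos=1)
pos=1: enter COMMENT mode (saw '/*')
exit COMMENT mode (now at pos=16)
pos=16: emit SEMI ';'
pos=17: emit ID 'b' (now at pos=18)
pos=18: emit RPAREN ')'
pos=19: emit ID 'b' (now at pos=20)
pos=21: emit NUM '99' (now at pos=23)
DONE. 6 tokens: [ID, SEMI, ID, RPAREN, ID, NUM]

Answer: 6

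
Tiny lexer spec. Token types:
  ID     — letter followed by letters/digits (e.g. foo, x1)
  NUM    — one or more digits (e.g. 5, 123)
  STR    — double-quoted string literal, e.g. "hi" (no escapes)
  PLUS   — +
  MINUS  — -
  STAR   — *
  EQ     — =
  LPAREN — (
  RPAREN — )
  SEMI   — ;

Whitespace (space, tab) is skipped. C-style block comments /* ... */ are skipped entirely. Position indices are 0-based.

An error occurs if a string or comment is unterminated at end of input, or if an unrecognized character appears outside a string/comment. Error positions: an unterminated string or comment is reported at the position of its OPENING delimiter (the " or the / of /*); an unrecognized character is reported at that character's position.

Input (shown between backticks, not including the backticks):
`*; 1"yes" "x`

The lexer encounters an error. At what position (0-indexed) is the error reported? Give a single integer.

pos=0: emit STAR '*'
pos=1: emit SEMI ';'
pos=3: emit NUM '1' (now at pos=4)
pos=4: enter STRING mode
pos=4: emit STR "yes" (now at pos=9)
pos=10: enter STRING mode
pos=10: ERROR — unterminated string

Answer: 10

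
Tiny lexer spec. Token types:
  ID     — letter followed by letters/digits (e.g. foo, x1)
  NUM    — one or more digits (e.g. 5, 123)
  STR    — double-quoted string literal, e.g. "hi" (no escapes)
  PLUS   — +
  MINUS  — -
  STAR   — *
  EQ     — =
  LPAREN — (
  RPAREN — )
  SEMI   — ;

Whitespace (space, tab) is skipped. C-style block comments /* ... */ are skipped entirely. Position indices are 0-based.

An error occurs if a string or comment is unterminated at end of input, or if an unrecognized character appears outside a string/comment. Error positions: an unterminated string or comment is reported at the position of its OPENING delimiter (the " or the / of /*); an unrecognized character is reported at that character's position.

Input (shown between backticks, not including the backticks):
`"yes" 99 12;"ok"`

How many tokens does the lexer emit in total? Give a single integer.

Answer: 5

Derivation:
pos=0: enter STRING mode
pos=0: emit STR "yes" (now at pos=5)
pos=6: emit NUM '99' (now at pos=8)
pos=9: emit NUM '12' (now at pos=11)
pos=11: emit SEMI ';'
pos=12: enter STRING mode
pos=12: emit STR "ok" (now at pos=16)
DONE. 5 tokens: [STR, NUM, NUM, SEMI, STR]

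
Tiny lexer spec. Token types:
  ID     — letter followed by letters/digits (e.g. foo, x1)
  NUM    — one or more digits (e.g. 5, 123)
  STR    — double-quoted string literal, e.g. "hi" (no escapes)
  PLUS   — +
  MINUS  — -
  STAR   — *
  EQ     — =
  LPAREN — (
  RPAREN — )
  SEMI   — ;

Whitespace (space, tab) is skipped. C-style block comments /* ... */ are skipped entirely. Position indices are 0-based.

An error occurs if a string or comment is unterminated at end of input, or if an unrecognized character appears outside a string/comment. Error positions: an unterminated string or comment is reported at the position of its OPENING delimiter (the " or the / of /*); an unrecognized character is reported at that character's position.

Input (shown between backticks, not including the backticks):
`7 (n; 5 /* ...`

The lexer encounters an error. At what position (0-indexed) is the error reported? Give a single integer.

Answer: 8

Derivation:
pos=0: emit NUM '7' (now at pos=1)
pos=2: emit LPAREN '('
pos=3: emit ID 'n' (now at pos=4)
pos=4: emit SEMI ';'
pos=6: emit NUM '5' (now at pos=7)
pos=8: enter COMMENT mode (saw '/*')
pos=8: ERROR — unterminated comment (reached EOF)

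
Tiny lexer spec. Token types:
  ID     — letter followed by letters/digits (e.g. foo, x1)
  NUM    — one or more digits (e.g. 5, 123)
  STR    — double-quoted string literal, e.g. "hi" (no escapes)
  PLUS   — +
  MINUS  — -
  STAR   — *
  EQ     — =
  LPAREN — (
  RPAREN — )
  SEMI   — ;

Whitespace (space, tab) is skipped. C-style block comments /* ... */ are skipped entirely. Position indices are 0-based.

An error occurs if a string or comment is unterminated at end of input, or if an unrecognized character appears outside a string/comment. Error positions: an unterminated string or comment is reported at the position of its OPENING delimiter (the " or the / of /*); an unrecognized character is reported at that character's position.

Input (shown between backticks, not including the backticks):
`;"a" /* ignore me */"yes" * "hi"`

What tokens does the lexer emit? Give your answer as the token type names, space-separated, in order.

pos=0: emit SEMI ';'
pos=1: enter STRING mode
pos=1: emit STR "a" (now at pos=4)
pos=5: enter COMMENT mode (saw '/*')
exit COMMENT mode (now at pos=20)
pos=20: enter STRING mode
pos=20: emit STR "yes" (now at pos=25)
pos=26: emit STAR '*'
pos=28: enter STRING mode
pos=28: emit STR "hi" (now at pos=32)
DONE. 5 tokens: [SEMI, STR, STR, STAR, STR]

Answer: SEMI STR STR STAR STR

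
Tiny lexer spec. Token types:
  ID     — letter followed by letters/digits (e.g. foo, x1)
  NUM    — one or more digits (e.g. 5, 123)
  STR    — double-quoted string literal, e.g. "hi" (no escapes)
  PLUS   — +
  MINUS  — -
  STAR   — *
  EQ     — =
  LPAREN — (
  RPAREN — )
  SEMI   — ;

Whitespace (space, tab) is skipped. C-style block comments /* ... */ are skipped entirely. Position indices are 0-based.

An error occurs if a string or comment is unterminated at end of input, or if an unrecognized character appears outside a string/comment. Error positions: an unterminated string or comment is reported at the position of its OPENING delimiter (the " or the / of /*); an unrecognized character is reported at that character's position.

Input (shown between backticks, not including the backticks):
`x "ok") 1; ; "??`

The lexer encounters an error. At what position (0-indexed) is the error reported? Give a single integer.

pos=0: emit ID 'x' (now at pos=1)
pos=2: enter STRING mode
pos=2: emit STR "ok" (now at pos=6)
pos=6: emit RPAREN ')'
pos=8: emit NUM '1' (now at pos=9)
pos=9: emit SEMI ';'
pos=11: emit SEMI ';'
pos=13: enter STRING mode
pos=13: ERROR — unterminated string

Answer: 13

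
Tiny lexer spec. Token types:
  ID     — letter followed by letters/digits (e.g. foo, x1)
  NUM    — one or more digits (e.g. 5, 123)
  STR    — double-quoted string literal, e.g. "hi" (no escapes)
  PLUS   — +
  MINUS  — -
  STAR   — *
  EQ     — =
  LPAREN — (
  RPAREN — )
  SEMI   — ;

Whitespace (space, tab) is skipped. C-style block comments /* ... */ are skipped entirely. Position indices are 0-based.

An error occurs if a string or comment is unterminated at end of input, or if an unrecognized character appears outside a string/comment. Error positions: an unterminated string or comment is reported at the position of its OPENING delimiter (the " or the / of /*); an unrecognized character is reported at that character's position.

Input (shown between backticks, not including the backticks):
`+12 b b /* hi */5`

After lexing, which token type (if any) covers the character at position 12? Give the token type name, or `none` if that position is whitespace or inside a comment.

pos=0: emit PLUS '+'
pos=1: emit NUM '12' (now at pos=3)
pos=4: emit ID 'b' (now at pos=5)
pos=6: emit ID 'b' (now at pos=7)
pos=8: enter COMMENT mode (saw '/*')
exit COMMENT mode (now at pos=16)
pos=16: emit NUM '5' (now at pos=17)
DONE. 5 tokens: [PLUS, NUM, ID, ID, NUM]
Position 12: char is 'i' -> none

Answer: none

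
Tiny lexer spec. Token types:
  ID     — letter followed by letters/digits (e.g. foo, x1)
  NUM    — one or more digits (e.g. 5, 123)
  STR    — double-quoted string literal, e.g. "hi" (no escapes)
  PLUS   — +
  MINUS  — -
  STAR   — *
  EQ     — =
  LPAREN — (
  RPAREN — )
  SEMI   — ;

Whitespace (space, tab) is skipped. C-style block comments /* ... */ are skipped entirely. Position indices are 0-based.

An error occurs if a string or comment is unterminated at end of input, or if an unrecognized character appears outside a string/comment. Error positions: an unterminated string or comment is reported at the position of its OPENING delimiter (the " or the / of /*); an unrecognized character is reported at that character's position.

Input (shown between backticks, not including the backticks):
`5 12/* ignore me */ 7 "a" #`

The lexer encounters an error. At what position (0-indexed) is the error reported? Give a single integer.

pos=0: emit NUM '5' (now at pos=1)
pos=2: emit NUM '12' (now at pos=4)
pos=4: enter COMMENT mode (saw '/*')
exit COMMENT mode (now at pos=19)
pos=20: emit NUM '7' (now at pos=21)
pos=22: enter STRING mode
pos=22: emit STR "a" (now at pos=25)
pos=26: ERROR — unrecognized char '#'

Answer: 26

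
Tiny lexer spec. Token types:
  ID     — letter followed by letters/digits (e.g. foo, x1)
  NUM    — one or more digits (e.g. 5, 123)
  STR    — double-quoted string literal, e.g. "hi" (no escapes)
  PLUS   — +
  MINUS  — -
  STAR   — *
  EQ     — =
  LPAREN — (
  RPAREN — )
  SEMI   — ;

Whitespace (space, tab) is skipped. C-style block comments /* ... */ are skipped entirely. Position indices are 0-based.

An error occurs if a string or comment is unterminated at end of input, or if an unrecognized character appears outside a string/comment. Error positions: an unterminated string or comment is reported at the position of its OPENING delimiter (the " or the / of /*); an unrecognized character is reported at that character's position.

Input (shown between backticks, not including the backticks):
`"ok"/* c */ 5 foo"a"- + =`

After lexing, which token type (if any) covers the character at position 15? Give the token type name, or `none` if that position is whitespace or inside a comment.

Answer: ID

Derivation:
pos=0: enter STRING mode
pos=0: emit STR "ok" (now at pos=4)
pos=4: enter COMMENT mode (saw '/*')
exit COMMENT mode (now at pos=11)
pos=12: emit NUM '5' (now at pos=13)
pos=14: emit ID 'foo' (now at pos=17)
pos=17: enter STRING mode
pos=17: emit STR "a" (now at pos=20)
pos=20: emit MINUS '-'
pos=22: emit PLUS '+'
pos=24: emit EQ '='
DONE. 7 tokens: [STR, NUM, ID, STR, MINUS, PLUS, EQ]
Position 15: char is 'o' -> ID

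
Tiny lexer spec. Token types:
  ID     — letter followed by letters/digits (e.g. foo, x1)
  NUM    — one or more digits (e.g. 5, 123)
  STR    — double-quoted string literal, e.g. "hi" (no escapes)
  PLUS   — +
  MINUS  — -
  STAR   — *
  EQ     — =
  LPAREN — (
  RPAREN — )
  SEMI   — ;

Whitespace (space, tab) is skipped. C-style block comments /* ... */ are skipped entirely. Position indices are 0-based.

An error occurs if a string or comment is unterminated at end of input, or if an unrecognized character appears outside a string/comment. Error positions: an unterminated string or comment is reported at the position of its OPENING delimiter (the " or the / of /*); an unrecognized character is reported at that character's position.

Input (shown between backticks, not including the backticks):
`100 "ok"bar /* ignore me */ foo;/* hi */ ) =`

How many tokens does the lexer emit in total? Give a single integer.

Answer: 7

Derivation:
pos=0: emit NUM '100' (now at pos=3)
pos=4: enter STRING mode
pos=4: emit STR "ok" (now at pos=8)
pos=8: emit ID 'bar' (now at pos=11)
pos=12: enter COMMENT mode (saw '/*')
exit COMMENT mode (now at pos=27)
pos=28: emit ID 'foo' (now at pos=31)
pos=31: emit SEMI ';'
pos=32: enter COMMENT mode (saw '/*')
exit COMMENT mode (now at pos=40)
pos=41: emit RPAREN ')'
pos=43: emit EQ '='
DONE. 7 tokens: [NUM, STR, ID, ID, SEMI, RPAREN, EQ]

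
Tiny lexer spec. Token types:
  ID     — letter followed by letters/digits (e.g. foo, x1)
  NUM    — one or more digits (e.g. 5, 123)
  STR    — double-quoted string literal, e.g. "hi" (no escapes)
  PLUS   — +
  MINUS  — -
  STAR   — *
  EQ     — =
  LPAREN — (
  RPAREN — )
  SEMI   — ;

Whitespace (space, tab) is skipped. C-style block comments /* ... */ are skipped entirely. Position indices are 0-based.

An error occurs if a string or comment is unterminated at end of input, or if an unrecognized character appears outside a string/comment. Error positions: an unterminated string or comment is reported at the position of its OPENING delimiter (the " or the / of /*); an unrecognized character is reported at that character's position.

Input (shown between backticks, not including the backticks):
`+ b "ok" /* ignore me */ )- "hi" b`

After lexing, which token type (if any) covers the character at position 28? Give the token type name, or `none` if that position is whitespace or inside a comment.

pos=0: emit PLUS '+'
pos=2: emit ID 'b' (now at pos=3)
pos=4: enter STRING mode
pos=4: emit STR "ok" (now at pos=8)
pos=9: enter COMMENT mode (saw '/*')
exit COMMENT mode (now at pos=24)
pos=25: emit RPAREN ')'
pos=26: emit MINUS '-'
pos=28: enter STRING mode
pos=28: emit STR "hi" (now at pos=32)
pos=33: emit ID 'b' (now at pos=34)
DONE. 7 tokens: [PLUS, ID, STR, RPAREN, MINUS, STR, ID]
Position 28: char is '"' -> STR

Answer: STR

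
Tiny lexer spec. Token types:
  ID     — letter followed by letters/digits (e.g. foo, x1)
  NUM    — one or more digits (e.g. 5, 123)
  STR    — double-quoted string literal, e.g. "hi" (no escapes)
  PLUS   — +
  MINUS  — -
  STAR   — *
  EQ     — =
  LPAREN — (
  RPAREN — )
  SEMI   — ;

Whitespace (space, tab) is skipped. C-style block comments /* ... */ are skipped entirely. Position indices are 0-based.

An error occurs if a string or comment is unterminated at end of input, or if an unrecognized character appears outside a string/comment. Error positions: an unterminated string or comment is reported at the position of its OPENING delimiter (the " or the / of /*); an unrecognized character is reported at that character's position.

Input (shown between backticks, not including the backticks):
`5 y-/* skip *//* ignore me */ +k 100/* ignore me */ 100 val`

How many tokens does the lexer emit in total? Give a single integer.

Answer: 8

Derivation:
pos=0: emit NUM '5' (now at pos=1)
pos=2: emit ID 'y' (now at pos=3)
pos=3: emit MINUS '-'
pos=4: enter COMMENT mode (saw '/*')
exit COMMENT mode (now at pos=14)
pos=14: enter COMMENT mode (saw '/*')
exit COMMENT mode (now at pos=29)
pos=30: emit PLUS '+'
pos=31: emit ID 'k' (now at pos=32)
pos=33: emit NUM '100' (now at pos=36)
pos=36: enter COMMENT mode (saw '/*')
exit COMMENT mode (now at pos=51)
pos=52: emit NUM '100' (now at pos=55)
pos=56: emit ID 'val' (now at pos=59)
DONE. 8 tokens: [NUM, ID, MINUS, PLUS, ID, NUM, NUM, ID]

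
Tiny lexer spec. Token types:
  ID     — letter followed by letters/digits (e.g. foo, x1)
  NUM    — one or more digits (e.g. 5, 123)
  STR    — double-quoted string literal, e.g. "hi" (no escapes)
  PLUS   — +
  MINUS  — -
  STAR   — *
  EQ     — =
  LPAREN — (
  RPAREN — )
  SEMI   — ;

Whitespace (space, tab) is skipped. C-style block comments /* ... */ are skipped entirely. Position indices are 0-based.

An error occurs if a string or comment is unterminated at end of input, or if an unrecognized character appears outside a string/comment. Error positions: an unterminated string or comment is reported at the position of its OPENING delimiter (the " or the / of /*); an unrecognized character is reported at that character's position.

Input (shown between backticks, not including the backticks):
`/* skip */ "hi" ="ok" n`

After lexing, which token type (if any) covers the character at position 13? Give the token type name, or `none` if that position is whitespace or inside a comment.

pos=0: enter COMMENT mode (saw '/*')
exit COMMENT mode (now at pos=10)
pos=11: enter STRING mode
pos=11: emit STR "hi" (now at pos=15)
pos=16: emit EQ '='
pos=17: enter STRING mode
pos=17: emit STR "ok" (now at pos=21)
pos=22: emit ID 'n' (now at pos=23)
DONE. 4 tokens: [STR, EQ, STR, ID]
Position 13: char is 'i' -> STR

Answer: STR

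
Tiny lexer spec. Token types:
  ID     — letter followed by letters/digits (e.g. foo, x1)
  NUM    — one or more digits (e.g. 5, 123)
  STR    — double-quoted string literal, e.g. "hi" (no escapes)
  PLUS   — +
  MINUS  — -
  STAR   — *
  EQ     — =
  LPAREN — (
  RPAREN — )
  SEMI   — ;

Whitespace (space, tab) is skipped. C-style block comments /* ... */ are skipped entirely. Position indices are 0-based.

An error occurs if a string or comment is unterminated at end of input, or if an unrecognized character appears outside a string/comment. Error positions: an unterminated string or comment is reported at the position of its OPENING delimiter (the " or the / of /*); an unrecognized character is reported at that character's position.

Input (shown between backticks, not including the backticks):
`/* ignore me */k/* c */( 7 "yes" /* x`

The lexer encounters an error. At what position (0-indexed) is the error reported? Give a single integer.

Answer: 33

Derivation:
pos=0: enter COMMENT mode (saw '/*')
exit COMMENT mode (now at pos=15)
pos=15: emit ID 'k' (now at pos=16)
pos=16: enter COMMENT mode (saw '/*')
exit COMMENT mode (now at pos=23)
pos=23: emit LPAREN '('
pos=25: emit NUM '7' (now at pos=26)
pos=27: enter STRING mode
pos=27: emit STR "yes" (now at pos=32)
pos=33: enter COMMENT mode (saw '/*')
pos=33: ERROR — unterminated comment (reached EOF)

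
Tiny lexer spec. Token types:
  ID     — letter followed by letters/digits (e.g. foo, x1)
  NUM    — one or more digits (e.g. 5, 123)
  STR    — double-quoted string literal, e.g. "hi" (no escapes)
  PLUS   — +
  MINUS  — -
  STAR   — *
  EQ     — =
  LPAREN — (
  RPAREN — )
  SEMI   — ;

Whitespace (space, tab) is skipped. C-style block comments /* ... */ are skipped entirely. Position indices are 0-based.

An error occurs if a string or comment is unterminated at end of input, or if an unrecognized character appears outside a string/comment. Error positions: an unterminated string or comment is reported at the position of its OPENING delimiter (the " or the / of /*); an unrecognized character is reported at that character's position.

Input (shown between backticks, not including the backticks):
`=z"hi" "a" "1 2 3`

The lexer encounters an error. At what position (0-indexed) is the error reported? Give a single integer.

pos=0: emit EQ '='
pos=1: emit ID 'z' (now at pos=2)
pos=2: enter STRING mode
pos=2: emit STR "hi" (now at pos=6)
pos=7: enter STRING mode
pos=7: emit STR "a" (now at pos=10)
pos=11: enter STRING mode
pos=11: ERROR — unterminated string

Answer: 11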